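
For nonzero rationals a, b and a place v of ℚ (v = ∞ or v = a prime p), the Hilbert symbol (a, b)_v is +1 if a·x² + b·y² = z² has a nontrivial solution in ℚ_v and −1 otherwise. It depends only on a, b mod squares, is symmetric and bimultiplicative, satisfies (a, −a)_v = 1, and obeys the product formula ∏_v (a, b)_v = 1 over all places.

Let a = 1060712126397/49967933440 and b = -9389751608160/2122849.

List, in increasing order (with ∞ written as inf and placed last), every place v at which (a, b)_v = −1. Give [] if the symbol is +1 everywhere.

[2, 3, 5, 7]

Mod squares: a ≡ 770, b ≡ -2310. Check v ∈ {∞, 2, 3, 5, 7, 11, 23, 31, 47}.
v=5: a=5^-1·(≡4), b=5^1·(≡2) mod 5; (4|5)=+1, (2|5)=-1; (−1)^{-1·1·2}·(+1)^1·(-1)^-1 = -1.
v=3: a=3^12·(≡2), b=3^5·(≡1) mod 3; (2|3)=-1, (1|3)=+1; (−1)^{12·5·1}·(-1)^5·(+1)^12 = -1.
v=11: a=11^1·(≡1), b=11^3·(≡7) mod 11; (1|11)=+1, (7|11)=-1; (−1)^{1·3·5}·(+1)^3·(-1)^1 = +1.
v=7: a=7^3·(≡6), b=7^3·(≡6) mod 7; (6|7)=-1, (6|7)=-1; (−1)^{3·3·3}·(-1)^3·(-1)^3 = -1.
v=31: a=31^0·(≡30), b=31^-2·(≡6) mod 31; (30|31)=-1, (6|31)=-1; (−1)^{0·-2·15}·(-1)^-2·(-1)^0 = +1.
v=47: a=47^-4·(≡17), b=47^-2·(≡43) mod 47; (17|47)=+1, (43|47)=-1; (−1)^{-4·-2·23}·(+1)^-2·(-1)^-4 = +1.
v=2: v_2(a)=-11, v_2(b)=5; units ≡ 1, 5 (mod 8); ε·ε+αω+βω = 0·0+-11·1+5·0 ≡ 1  ⇒  (a,b)_2 = -1.
v=∞: 770 > 0 and -2310 < 0  ⇒  (a,b)_∞ = +1.
v=23: a=23^2·(≡19), b=23^2·(≡12) mod 23; (19|23)=-1, (12|23)=+1; (−1)^{2·2·11}·(-1)^2·(+1)^2 = +1.
|Ram(770, -2310)| = 4, even; anisotropic at {2, 3, 5, 7}.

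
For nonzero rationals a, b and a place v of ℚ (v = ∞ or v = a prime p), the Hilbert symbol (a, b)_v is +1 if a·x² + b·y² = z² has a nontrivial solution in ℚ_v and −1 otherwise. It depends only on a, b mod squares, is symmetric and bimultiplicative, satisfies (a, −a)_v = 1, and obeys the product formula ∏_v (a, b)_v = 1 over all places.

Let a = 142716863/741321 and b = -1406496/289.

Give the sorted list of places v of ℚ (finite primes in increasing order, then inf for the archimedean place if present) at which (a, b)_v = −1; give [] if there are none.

[2, 3]

Mod squares: a ≡ 23, b ≡ -1794. Check v ∈ {∞, 2, 3, 7, 13, 17, 23, 41, 47, 53}.
v=13: a=13^0·(≡9), b=13^1·(≡11) mod 13; (9|13)=+1, (11|13)=-1; (−1)^{0·1·6}·(+1)^1·(-1)^0 = +1.
v=3: a=3^-2·(≡2), b=3^1·(≡2) mod 3; (2|3)=-1, (2|3)=-1; (−1)^{-2·1·1}·(-1)^1·(-1)^-2 = -1.
v=2: v_2(a)=0, v_2(b)=5; units ≡ 7, 7 (mod 8); ε·ε+αω+βω = 1·1+0·0+5·0 ≡ 1  ⇒  (a,b)_2 = -1.
v=53: a=53^2·(≡51), b=53^0·(≡14) mod 53; (51|53)=-1, (14|53)=-1; (−1)^{2·0·26}·(-1)^0·(-1)^2 = +1.
v=41: a=41^-2·(≡16), b=41^0·(≡25) mod 41; (16|41)=+1, (25|41)=+1; (−1)^{-2·0·20}·(+1)^0·(+1)^-2 = +1.
v=47: a=47^2·(≡30), b=47^0·(≡44) mod 47; (30|47)=-1, (44|47)=-1; (−1)^{2·0·23}·(-1)^0·(-1)^2 = +1.
v=∞: 23 > 0 and -1794 < 0  ⇒  (a,b)_∞ = +1.
v=23: a=23^1·(≡9), b=23^1·(≡11) mod 23; (9|23)=+1, (11|23)=-1; (−1)^{1·1·11}·(+1)^1·(-1)^1 = +1.
v=7: a=7^-2·(≡1), b=7^2·(≡5) mod 7; (1|7)=+1, (5|7)=-1; (−1)^{-2·2·3}·(+1)^2·(-1)^-2 = +1.
v=17: a=17^0·(≡5), b=17^-2·(≡16) mod 17; (5|17)=-1, (16|17)=+1; (−1)^{0·-2·8}·(-1)^-2·(+1)^0 = +1.
|Ram(23, -1794)| = 2, even; anisotropic at {2, 3}.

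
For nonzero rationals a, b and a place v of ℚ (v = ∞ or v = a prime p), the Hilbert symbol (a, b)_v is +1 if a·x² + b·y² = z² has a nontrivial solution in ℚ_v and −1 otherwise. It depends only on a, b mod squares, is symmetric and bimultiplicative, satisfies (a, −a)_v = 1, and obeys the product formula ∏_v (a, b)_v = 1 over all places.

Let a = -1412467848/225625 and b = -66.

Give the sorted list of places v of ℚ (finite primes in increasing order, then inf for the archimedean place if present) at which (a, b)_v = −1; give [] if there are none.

[2, inf]

(a, b) ≡ (-1122, -66) mod (ℚ^×)²; places V = {2, 3, 5, 11, 17, 19, ∞}.
(a,b)_3: α=3, u≡1; β=1, v≡2 (mod 3); (1|3)=+1, (2|3)=-1; sign (−1)^1·+1^1·-1^3 = +1.
(a,b)_11: α=3, u≡7; β=1, v≡5 (mod 11); (7|11)=-1, (5|11)=+1; sign (−1)^1·-1^1·+1^3 = +1.
(a,b)_5: α=-4, u≡2; β=0, v≡4 (mod 5); (2|5)=-1, (4|5)=+1; sign (−1)^0·-1^0·+1^-4 = +1.
(a,b)_17: α=3, u≡8; β=0, v≡2 (mod 17); (8|17)=+1, (2|17)=+1; sign (−1)^0·+1^0·+1^3 = +1.
(a,b)_2: α=3, β=1; u≡7, v≡7 (mod 8); ε(u)ε(v)=1·1, αω(v)=3·0, βω(u)=1·0; sum ≡ 1  ⇒  -1.
(a,b)_19: α=-2, u≡10; β=0, v≡10 (mod 19); (10|19)=-1, (10|19)=-1; sign (−1)^0·-1^0·-1^-2 = +1.
(a,b)_∞: sgn(-1122)=−, sgn(-66)=−, so -1.
Ram(-1122, -66) = {2, ∞}; no ℚ_2-point on the conic.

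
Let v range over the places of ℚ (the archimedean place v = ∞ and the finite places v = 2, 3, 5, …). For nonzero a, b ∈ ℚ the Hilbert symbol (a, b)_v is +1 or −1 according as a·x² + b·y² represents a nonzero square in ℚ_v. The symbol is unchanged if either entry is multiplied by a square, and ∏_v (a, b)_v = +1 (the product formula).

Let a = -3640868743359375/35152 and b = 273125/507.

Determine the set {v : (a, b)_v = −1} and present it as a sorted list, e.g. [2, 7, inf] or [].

[11, 13, 19, 23]

Mod squares: a ≡ -70499, b ≡ 1311. Check v ∈ {∞, 2, 3, 5, 11, 13, 17, 19, 23, 29}.
v=2: v_2(a)=-4, v_2(b)=0; units ≡ 5, 7 (mod 8); ε·ε+αω+βω = 0·1+-4·0+0·1 ≡ 0  ⇒  (a,b)_2 = +1.
v=13: a=13^-3·(≡6), b=13^-2·(≡7) mod 13; (6|13)=-1, (7|13)=-1; (−1)^{-3·-2·6}·(-1)^-2·(-1)^-3 = -1.
v=3: a=3^2·(≡1), b=3^-1·(≡2) mod 3; (1|3)=+1, (2|3)=-1; (−1)^{2·-1·1}·(+1)^-1·(-1)^2 = +1.
v=23: a=23^2·(≡14), b=23^1·(≡7) mod 23; (14|23)=-1, (7|23)=-1; (−1)^{2·1·11}·(-1)^1·(-1)^2 = -1.
v=17: a=17^1·(≡4), b=17^0·(≡16) mod 17; (4|17)=+1, (16|17)=+1; (−1)^{1·0·8}·(+1)^0·(+1)^1 = +1.
v=19: a=19^2·(≡14), b=19^1·(≡14) mod 19; (14|19)=-1, (14|19)=-1; (−1)^{2·1·9}·(-1)^1·(-1)^2 = -1.
v=∞: -70499 < 0 and 1311 > 0  ⇒  (a,b)_∞ = +1.
v=29: a=29^1·(≡5), b=29^0·(≡23) mod 29; (5|29)=+1, (23|29)=+1; (−1)^{1·0·14}·(+1)^0·(+1)^1 = +1.
v=5: a=5^8·(≡1), b=5^4·(≡1) mod 5; (1|5)=+1, (1|5)=+1; (−1)^{8·4·2}·(+1)^4·(+1)^8 = +1.
v=11: a=11^1·(≡3), b=11^0·(≡6) mod 11; (3|11)=+1, (6|11)=-1; (−1)^{1·0·5}·(+1)^0·(-1)^1 = -1.
|Ram(-70499, 1311)| = 4, even; anisotropic at {11, 13, 19, 23}.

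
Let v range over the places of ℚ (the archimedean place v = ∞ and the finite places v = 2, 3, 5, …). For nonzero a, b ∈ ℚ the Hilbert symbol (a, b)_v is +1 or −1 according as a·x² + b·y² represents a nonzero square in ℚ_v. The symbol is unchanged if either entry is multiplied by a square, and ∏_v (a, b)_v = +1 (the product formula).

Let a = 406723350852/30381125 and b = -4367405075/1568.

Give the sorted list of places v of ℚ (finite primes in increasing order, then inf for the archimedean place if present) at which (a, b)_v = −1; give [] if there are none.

(a, b) ≡ (521885, -967846) mod (ℚ^×)²; places V = {2, 3, 5, 7, 11, 13, 17, 19, 29, 31, 37, 41, 47, ∞}.
(a,b)_37: α=1, u≡29; β=1, v≡25 (mod 37); (29|37)=-1, (25|37)=+1; sign (−1)^0·-1^1·+1^1 = -1.
(a,b)_13: α=1, u≡4; β=0, v≡4 (mod 13); (4|13)=+1, (4|13)=+1; sign (−1)^0·+1^0·+1^1 = +1.
(a,b)_31: α=1, u≡1; β=0, v≡4 (mod 31); (1|31)=+1, (4|31)=+1; sign (−1)^0·+1^0·+1^1 = +1.
(a,b)_∞: sgn(521885)=+, sgn(-967846)=−, so +1.
(a,b)_11: α=0, u≡1; β=1, v≡4 (mod 11); (1|11)=+1, (4|11)=+1; sign (−1)^0·+1^1·+1^0 = +1.
(a,b)_47: α=2, u≡39; β=0, v≡27 (mod 47); (39|47)=-1, (27|47)=+1; sign (−1)^0·-1^0·+1^2 = +1.
(a,b)_19: α=0, u≡14; β=2, v≡8 (mod 19); (14|19)=-1, (8|19)=-1; sign (−1)^0·-1^2·-1^0 = +1.
(a,b)_29: α=-2, u≡7; β=1, v≡22 (mod 29); (7|29)=+1, (22|29)=+1; sign (−1)^0·+1^1·+1^-2 = +1.
(a,b)_7: α=3, u≡5; β=-2, v≡4 (mod 7); (5|7)=-1, (4|7)=+1; sign (−1)^0·-1^-2·+1^3 = +1.
(a,b)_41: α=0, u≡2; β=1, v≡23 (mod 41); (2|41)=+1, (23|41)=+1; sign (−1)^0·+1^1·+1^0 = +1.
(a,b)_5: α=-3, u≡3; β=2, v≡4 (mod 5); (3|5)=-1, (4|5)=+1; sign (−1)^0·-1^2·+1^-3 = +1.
(a,b)_3: α=2, u≡2; β=0, v≡2 (mod 3); (2|3)=-1, (2|3)=-1; sign (−1)^0·-1^0·-1^2 = +1.
(a,b)_2: α=2, β=-5; u≡5, v≡5 (mod 8); ε(u)ε(v)=0·0, αω(v)=2·1, βω(u)=-5·1; sum ≡ 1  ⇒  -1.
(a,b)_17: α=-2, u≡4; β=0, v≡9 (mod 17); (4|17)=+1, (9|17)=+1; sign (−1)^0·+1^0·+1^-2 = +1.
Ram(521885, -967846) = {2, 37}; no ℚ_2-point on the conic.

[2, 37]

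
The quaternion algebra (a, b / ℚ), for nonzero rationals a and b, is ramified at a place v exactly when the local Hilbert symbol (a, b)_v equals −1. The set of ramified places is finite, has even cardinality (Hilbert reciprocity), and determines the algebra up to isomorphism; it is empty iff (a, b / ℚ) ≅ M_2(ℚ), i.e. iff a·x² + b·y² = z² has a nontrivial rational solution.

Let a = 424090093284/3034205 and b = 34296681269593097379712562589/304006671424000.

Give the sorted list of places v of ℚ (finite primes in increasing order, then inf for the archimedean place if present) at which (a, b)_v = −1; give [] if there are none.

[2, 3, 5, 13]

(a, b) ≡ (5, 4290) mod (ℚ^×)²; places V = {2, 3, 5, 11, 13, 19, 23, 41, ∞}.
(a,b)_19: α=-2, u≡4; β=0, v≡10 (mod 19); (4|19)=+1, (10|19)=-1; sign (−1)^0·+1^0·-1^-2 = +1.
(a,b)_23: α=2, u≡22; β=6, v≡18 (mod 23); (22|23)=-1, (18|23)=+1; sign (−1)^0·-1^6·+1^2 = +1.
(a,b)_3: α=4, u≡2; β=7, v≡2 (mod 3); (2|3)=-1, (2|3)=-1; sign (−1)^0·-1^7·-1^4 = -1.
(a,b)_2: α=2, β=-9; u≡5, v≡1 (mod 8); ε(u)ε(v)=0·0, αω(v)=2·0, βω(u)=-9·1; sum ≡ 1  ⇒  -1.
(a,b)_13: α=2, u≡5; β=5, v≡8 (mod 13); (5|13)=-1, (8|13)=-1; sign (−1)^0·-1^5·-1^2 = -1.
(a,b)_11: α=4, u≡1; β=11, v≡4 (mod 11); (1|11)=+1, (4|11)=+1; sign (−1)^0·+1^11·+1^4 = +1.
(a,b)_5: α=-1, u≡4; β=-3, v≡2 (mod 5); (4|5)=+1, (2|5)=-1; sign (−1)^0·+1^-3·-1^-1 = -1.
(a,b)_41: α=-2, u≡33; β=-6, v≡19 (mod 41); (33|41)=+1, (19|41)=-1; sign (−1)^0·+1^-6·-1^-2 = +1.
(a,b)_∞: sgn(5)=+, sgn(4290)=+, so +1.
|Ram(5, 4290)| = 4, even; anisotropic at {2, 3, 5, 13}.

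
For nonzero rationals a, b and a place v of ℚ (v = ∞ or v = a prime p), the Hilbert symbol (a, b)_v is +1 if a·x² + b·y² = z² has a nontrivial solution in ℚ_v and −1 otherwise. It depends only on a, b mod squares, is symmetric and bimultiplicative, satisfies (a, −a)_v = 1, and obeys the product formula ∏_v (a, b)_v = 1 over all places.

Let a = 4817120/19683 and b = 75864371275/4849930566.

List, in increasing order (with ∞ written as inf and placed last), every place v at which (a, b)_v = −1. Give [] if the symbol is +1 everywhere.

Mod squares: a ≡ 903210, b ≡ 10626. Check v ∈ {∞, 2, 3, 5, 7, 11, 13, 17, 23}.
v=2: v_2(a)=5, v_2(b)=-1; units ≡ 5, 1 (mod 8); ε·ε+αω+βω = 0·0+5·0+-1·1 ≡ 1  ⇒  (a,b)_2 = -1.
v=3: a=3^-9·(≡2), b=3^-15·(≡2) mod 3; (2|3)=-1, (2|3)=-1; (−1)^{-9·-15·1}·(-1)^-15·(-1)^-9 = -1.
v=23: a=23^1·(≡18), b=23^1·(≡8) mod 23; (18|23)=+1, (8|23)=+1; (−1)^{1·1·11}·(+1)^1·(+1)^1 = -1.
v=17: a=17^1·(≡10), b=17^2·(≡8) mod 17; (10|17)=-1, (8|17)=+1; (−1)^{1·2·8}·(-1)^2·(+1)^1 = +1.
v=∞: 903210 > 0 and 10626 > 0  ⇒  (a,b)_∞ = +1.
v=11: a=11^1·(≡8), b=11^3·(≡5) mod 11; (8|11)=-1, (5|11)=+1; (−1)^{1·3·5}·(-1)^3·(+1)^1 = +1.
v=13: a=13^0·(≡9), b=13^-2·(≡2) mod 13; (9|13)=+1, (2|13)=-1; (−1)^{0·-2·6}·(+1)^-2·(-1)^0 = +1.
v=7: a=7^1·(≡3), b=7^3·(≡6) mod 7; (3|7)=-1, (6|7)=-1; (−1)^{1·3·3}·(-1)^3·(-1)^1 = -1.
v=5: a=5^1·(≡3), b=5^2·(≡1) mod 5; (3|5)=-1, (1|5)=+1; (−1)^{1·2·2}·(-1)^2·(+1)^1 = +1.
|Ram(903210, 10626)| = 4, even; anisotropic at {2, 3, 7, 23}.

[2, 3, 7, 23]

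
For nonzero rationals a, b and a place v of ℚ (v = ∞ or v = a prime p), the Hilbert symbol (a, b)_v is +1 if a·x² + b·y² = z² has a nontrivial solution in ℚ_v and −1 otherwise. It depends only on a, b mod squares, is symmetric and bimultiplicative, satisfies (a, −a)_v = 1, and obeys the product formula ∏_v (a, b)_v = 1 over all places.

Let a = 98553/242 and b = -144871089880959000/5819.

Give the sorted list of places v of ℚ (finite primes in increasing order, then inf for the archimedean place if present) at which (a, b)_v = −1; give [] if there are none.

Mod squares: a ≡ 546, b ≡ -4290. Check v ∈ {∞, 2, 3, 5, 7, 11, 13, 17, 19, 23}.
v=23: a=23^0·(≡19), b=23^-2·(≡10) mod 23; (19|23)=-1, (10|23)=-1; (−1)^{0·-2·11}·(-1)^-2·(-1)^0 = +1.
v=17: a=17^0·(≡1), b=17^4·(≡7) mod 17; (1|17)=+1, (7|17)=-1; (−1)^{0·4·8}·(+1)^4·(-1)^0 = +1.
v=11: a=11^-2·(≡2), b=11^-1·(≡2) mod 11; (2|11)=-1, (2|11)=-1; (−1)^{-2·-1·5}·(-1)^-1·(-1)^-2 = -1.
v=19: a=19^2·(≡10), b=19^2·(≡17) mod 19; (10|19)=-1, (17|19)=+1; (−1)^{2·2·9}·(-1)^2·(+1)^2 = +1.
v=2: v_2(a)=-1, v_2(b)=3; units ≡ 1, 7 (mod 8); ε·ε+αω+βω = 0·1+-1·0+3·0 ≡ 0  ⇒  (a,b)_2 = +1.
v=∞: 546 > 0 and -4290 < 0  ⇒  (a,b)_∞ = +1.
v=13: a=13^1·(≡10), b=13^3·(≡11) mod 13; (10|13)=+1, (11|13)=-1; (−1)^{1·3·6}·(+1)^3·(-1)^1 = -1.
v=5: a=5^0·(≡4), b=5^3·(≡2) mod 5; (4|5)=+1, (2|5)=-1; (−1)^{0·3·2}·(+1)^3·(-1)^0 = +1.
v=3: a=3^1·(≡2), b=3^7·(≡1) mod 3; (2|3)=-1, (1|3)=+1; (−1)^{1·7·1}·(-1)^7·(+1)^1 = +1.
v=7: a=7^1·(≡4), b=7^0·(≡4) mod 7; (4|7)=+1, (4|7)=+1; (−1)^{1·0·3}·(+1)^0·(+1)^1 = +1.
Ram(546, -4290) = {11, 13}; no ℚ_11-point on the conic.

[11, 13]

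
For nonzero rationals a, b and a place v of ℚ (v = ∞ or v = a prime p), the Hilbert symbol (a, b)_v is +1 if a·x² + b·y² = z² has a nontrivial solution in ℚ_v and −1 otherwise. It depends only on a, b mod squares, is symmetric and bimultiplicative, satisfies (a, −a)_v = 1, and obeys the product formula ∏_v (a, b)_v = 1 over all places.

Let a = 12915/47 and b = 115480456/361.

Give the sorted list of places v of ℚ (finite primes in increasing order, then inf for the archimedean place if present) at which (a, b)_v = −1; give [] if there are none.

(a, b) ≡ (67445, 589186) mod (ℚ^×)²; places V = {2, 3, 5, 7, 13, 17, 19, 31, 41, 43, 47, ∞}.
(a,b)_∞: sgn(67445)=+, sgn(589186)=+, so +1.
(a,b)_5: α=1, u≡4; β=0, v≡1 (mod 5); (4|5)=+1, (1|5)=+1; sign (−1)^0·+1^0·+1^1 = +1.
(a,b)_31: α=0, u≡7; β=1, v≡17 (mod 31); (7|31)=+1, (17|31)=-1; sign (−1)^0·+1^1·-1^0 = +1.
(a,b)_47: α=-1, u≡37; β=0, v≡22 (mod 47); (37|47)=+1, (22|47)=-1; sign (−1)^0·+1^0·-1^-1 = -1.
(a,b)_43: α=0, u≡36; β=1, v≡37 (mod 43); (36|43)=+1, (37|43)=-1; sign (−1)^0·+1^1·-1^0 = +1.
(a,b)_13: α=0, u≡4; β=1, v≡3 (mod 13); (4|13)=+1, (3|13)=+1; sign (−1)^0·+1^1·+1^0 = +1.
(a,b)_3: α=2, u≡2; β=0, v≡1 (mod 3); (2|3)=-1, (1|3)=+1; sign (−1)^0·-1^0·+1^2 = +1.
(a,b)_7: α=1, u≡5; β=2, v≡3 (mod 7); (5|7)=-1, (3|7)=-1; sign (−1)^0·-1^2·-1^1 = -1.
(a,b)_2: α=0, β=3; u≡5, v≡1 (mod 8); ε(u)ε(v)=0·0, αω(v)=0·0, βω(u)=3·1; sum ≡ 1  ⇒  -1.
(a,b)_17: α=0, u≡14; β=1, v≡10 (mod 17); (14|17)=-1, (10|17)=-1; sign (−1)^0·-1^1·-1^0 = -1.
(a,b)_41: α=1, u≡32; β=0, v≡18 (mod 41); (32|41)=+1, (18|41)=+1; sign (−1)^0·+1^0·+1^1 = +1.
(a,b)_19: α=0, u≡10; β=-2, v≡14 (mod 19); (10|19)=-1, (14|19)=-1; sign (−1)^0·-1^-2·-1^0 = +1.
(67445, 589186 / ℚ) ramifies at {2, 7, 17, 47}: a division algebra.

[2, 7, 17, 47]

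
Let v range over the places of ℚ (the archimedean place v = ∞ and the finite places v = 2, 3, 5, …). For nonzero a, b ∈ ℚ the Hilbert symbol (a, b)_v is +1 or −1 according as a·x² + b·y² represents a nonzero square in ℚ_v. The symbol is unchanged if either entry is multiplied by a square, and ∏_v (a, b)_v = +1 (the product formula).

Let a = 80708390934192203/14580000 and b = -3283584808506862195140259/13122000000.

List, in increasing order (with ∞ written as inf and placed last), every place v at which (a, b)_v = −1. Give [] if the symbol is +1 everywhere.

[7, 17]

(a, b) ≡ (3094, -182) mod (ℚ^×)²; places V = {2, 3, 5, 7, 13, 17, 23, 29, ∞}.
(a,b)_23: α=2, u≡6; β=2, v≡18 (mod 23); (6|23)=+1, (18|23)=+1; sign (−1)^0·+1^2·+1^2 = +1.
(a,b)_3: α=-6, u≡1; β=-8, v≡1 (mod 3); (1|3)=+1, (1|3)=+1; sign (−1)^0·+1^-8·+1^-6 = +1.
(a,b)_17: α=3, u≡7; β=6, v≡14 (mod 17); (7|17)=-1, (14|17)=-1; sign (−1)^0·-1^6·-1^3 = -1.
(a,b)_5: α=-4, u≡1; β=-6, v≡2 (mod 5); (1|5)=+1, (2|5)=-1; sign (−1)^0·+1^-6·-1^-4 = +1.
(a,b)_7: α=5, u≡4; β=7, v≡1 (mod 7); (4|7)=+1, (1|7)=+1; sign (−1)^1·+1^7·+1^5 = -1.
(a,b)_13: α=3, u≡1; β=5, v≡12 (mod 13); (1|13)=+1, (12|13)=+1; sign (−1)^0·+1^5·+1^3 = +1.
(a,b)_∞: sgn(3094)=+, sgn(-182)=−, so +1.
(a,b)_2: α=-5, β=-7; u≡3, v≡5 (mod 8); ε(u)ε(v)=1·0, αω(v)=-5·1, βω(u)=-7·1; sum ≡ 0  ⇒  +1.
(a,b)_29: α=2, u≡9; β=2, v≡12 (mod 29); (9|29)=+1, (12|29)=-1; sign (−1)^0·+1^2·-1^2 = +1.
Ram(3094, -182) = {7, 17}; no ℚ_7-point on the conic.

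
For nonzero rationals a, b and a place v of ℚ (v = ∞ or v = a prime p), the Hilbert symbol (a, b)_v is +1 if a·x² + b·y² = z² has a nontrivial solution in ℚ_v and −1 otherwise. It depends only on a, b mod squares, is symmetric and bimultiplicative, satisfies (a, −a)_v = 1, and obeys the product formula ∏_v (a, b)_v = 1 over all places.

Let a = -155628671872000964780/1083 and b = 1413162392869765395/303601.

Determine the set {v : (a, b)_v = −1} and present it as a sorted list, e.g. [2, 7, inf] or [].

(a, b) ≡ (-36465, 555) mod (ℚ^×)²; places V = {2, 3, 5, 11, 13, 17, 19, 29, 37, ∞}.
(a,b)_13: α=3, u≡4; β=2, v≡1 (mod 13); (4|13)=+1, (1|13)=+1; sign (−1)^0·+1^2·+1^3 = +1.
(a,b)_37: α=4, u≡14; β=3, v≡23 (mod 37); (14|37)=-1, (23|37)=-1; sign (−1)^0·-1^3·-1^4 = -1.
(a,b)_∞: sgn(-36465)=−, sgn(555)=+, so +1.
(a,b)_29: α=0, u≡19; β=-2, v≡20 (mod 29); (19|29)=-1, (20|29)=+1; sign (−1)^0·-1^-2·+1^0 = +1.
(a,b)_11: α=3, u≡8; β=4, v≡4 (mod 11); (8|11)=-1, (4|11)=+1; sign (−1)^0·-1^4·+1^3 = +1.
(a,b)_5: α=1, u≡3; β=1, v≡4 (mod 5); (3|5)=-1, (4|5)=+1; sign (−1)^0·-1^1·+1^1 = -1.
(a,b)_2: α=2, β=0; u≡7, v≡3 (mod 8); ε(u)ε(v)=1·1, αω(v)=2·1, βω(u)=0·0; sum ≡ 1  ⇒  -1.
(a,b)_17: α=5, u≡3; β=4, v≡14 (mod 17); (3|17)=-1, (14|17)=-1; sign (−1)^0·-1^4·-1^5 = -1.
(a,b)_19: α=-2, u≡14; β=-2, v≡4 (mod 19); (14|19)=-1, (4|19)=+1; sign (−1)^0·-1^-2·+1^-2 = +1.
(a,b)_3: α=-1, u≡1; β=3, v≡2 (mod 3); (1|3)=+1, (2|3)=-1; sign (−1)^1·+1^3·-1^-1 = +1.
Ram(-36465, 555) = {2, 5, 17, 37}; no ℚ_2-point on the conic.

[2, 5, 17, 37]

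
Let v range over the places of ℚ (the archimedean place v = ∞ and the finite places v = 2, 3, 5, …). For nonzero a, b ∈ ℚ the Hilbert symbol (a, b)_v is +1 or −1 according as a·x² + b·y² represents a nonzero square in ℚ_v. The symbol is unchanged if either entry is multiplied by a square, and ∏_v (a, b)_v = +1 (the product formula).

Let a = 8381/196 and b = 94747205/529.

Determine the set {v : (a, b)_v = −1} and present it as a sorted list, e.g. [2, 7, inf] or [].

(a, b) ≡ (29, 327845) mod (ℚ^×)²; places V = {2, 5, 7, 17, 19, 23, 29, ∞}.
(a,b)_2: α=-2, β=0; u≡5, v≡5 (mod 8); ε(u)ε(v)=0·0, αω(v)=-2·1, βω(u)=0·1; sum ≡ 0  ⇒  +1.
(a,b)_29: α=1, u≡25; β=1, v≡9 (mod 29); (25|29)=+1, (9|29)=+1; sign (−1)^0·+1^1·+1^1 = +1.
(a,b)_∞: sgn(29)=+, sgn(327845)=+, so +1.
(a,b)_19: α=0, u≡13; β=1, v≡15 (mod 19); (13|19)=-1, (15|19)=-1; sign (−1)^0·-1^1·-1^0 = -1.
(a,b)_17: α=2, u≡7; β=3, v≡12 (mod 17); (7|17)=-1, (12|17)=-1; sign (−1)^0·-1^3·-1^2 = -1.
(a,b)_7: α=-2, u≡4; β=1, v≡6 (mod 7); (4|7)=+1, (6|7)=-1; sign (−1)^0·+1^1·-1^-2 = +1.
(a,b)_23: α=0, u≡18; β=-2, v≡16 (mod 23); (18|23)=+1, (16|23)=+1; sign (−1)^0·+1^-2·+1^0 = +1.
(a,b)_5: α=0, u≡1; β=1, v≡4 (mod 5); (1|5)=+1, (4|5)=+1; sign (−1)^0·+1^1·+1^0 = +1.
Ram(29, 327845) = {17, 19}; no ℚ_17-point on the conic.

[17, 19]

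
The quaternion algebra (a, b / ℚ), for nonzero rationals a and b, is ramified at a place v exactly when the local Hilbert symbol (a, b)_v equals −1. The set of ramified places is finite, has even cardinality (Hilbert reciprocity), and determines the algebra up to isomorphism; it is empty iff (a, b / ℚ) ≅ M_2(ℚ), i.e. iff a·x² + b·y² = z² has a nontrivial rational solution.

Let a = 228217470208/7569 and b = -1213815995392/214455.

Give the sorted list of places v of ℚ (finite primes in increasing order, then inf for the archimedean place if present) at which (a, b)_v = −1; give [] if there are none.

[5, 7]

Mod squares: a ≡ 13, b ≡ -1785. Check v ∈ {∞, 2, 3, 5, 7, 11, 13, 17, 29}.
v=3: a=3^-2·(≡1), b=3^-1·(≡2) mod 3; (1|3)=+1, (2|3)=-1; (−1)^{-2·-1·1}·(+1)^-1·(-1)^-2 = +1.
v=5: a=5^0·(≡2), b=5^-1·(≡3) mod 5; (2|5)=-1, (3|5)=-1; (−1)^{0·-1·2}·(-1)^-1·(-1)^0 = -1.
v=29: a=29^-2·(≡20), b=29^-2·(≡5) mod 29; (20|29)=+1, (5|29)=+1; (−1)^{-2·-2·14}·(+1)^-2·(+1)^-2 = +1.
v=2: v_2(a)=8, v_2(b)=10; units ≡ 5, 7 (mod 8); ε·ε+αω+βω = 0·1+8·0+10·1 ≡ 0  ⇒  (a,b)_2 = +1.
v=11: a=11^0·(≡2), b=11^2·(≡10) mod 11; (2|11)=-1, (10|11)=-1; (−1)^{0·2·5}·(-1)^2·(-1)^0 = +1.
v=7: a=7^4·(≡5), b=7^3·(≡1) mod 7; (5|7)=-1, (1|7)=+1; (−1)^{4·3·3}·(-1)^3·(+1)^4 = -1.
v=17: a=17^0·(≡13), b=17^-1·(≡10) mod 17; (13|17)=+1, (10|17)=-1; (−1)^{0·-1·8}·(+1)^-1·(-1)^0 = +1.
v=13: a=13^5·(≡1), b=13^4·(≡3) mod 13; (1|13)=+1, (3|13)=+1; (−1)^{5·4·6}·(+1)^4·(+1)^5 = +1.
v=∞: 13 > 0 and -1785 < 0  ⇒  (a,b)_∞ = +1.
(13, -1785 / ℚ) ramifies at {5, 7}: a division algebra.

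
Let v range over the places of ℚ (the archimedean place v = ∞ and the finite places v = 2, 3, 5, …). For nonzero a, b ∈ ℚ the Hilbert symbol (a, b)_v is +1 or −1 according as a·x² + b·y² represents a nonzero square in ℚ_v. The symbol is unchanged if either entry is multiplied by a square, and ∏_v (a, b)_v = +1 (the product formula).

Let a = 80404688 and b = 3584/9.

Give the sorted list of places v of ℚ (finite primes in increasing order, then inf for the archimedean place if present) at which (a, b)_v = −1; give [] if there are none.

[2, 23]

(a, b) ≡ (2093, 14) mod (ℚ^×)²; places V = {2, 3, 7, 13, 23, ∞}.
(a,b)_2: α=4, β=9; u≡5, v≡7 (mod 8); ε(u)ε(v)=0·1, αω(v)=4·0, βω(u)=9·1; sum ≡ 1  ⇒  -1.
(a,b)_23: α=1, u≡17; β=0, v≡20 (mod 23); (17|23)=-1, (20|23)=-1; sign (−1)^0·-1^0·-1^1 = -1.
(a,b)_3: α=0, u≡2; β=-2, v≡2 (mod 3); (2|3)=-1, (2|3)=-1; sign (−1)^0·-1^-2·-1^0 = +1.
(a,b)_7: α=5, u≡3; β=1, v≡4 (mod 7); (3|7)=-1, (4|7)=+1; sign (−1)^1·-1^1·+1^5 = +1.
(a,b)_13: α=1, u≡5; β=0, v≡1 (mod 13); (5|13)=-1, (1|13)=+1; sign (−1)^0·-1^0·+1^1 = +1.
(a,b)_∞: sgn(2093)=+, sgn(14)=+, so +1.
(2093, 14 / ℚ) ramifies at {2, 23}: a division algebra.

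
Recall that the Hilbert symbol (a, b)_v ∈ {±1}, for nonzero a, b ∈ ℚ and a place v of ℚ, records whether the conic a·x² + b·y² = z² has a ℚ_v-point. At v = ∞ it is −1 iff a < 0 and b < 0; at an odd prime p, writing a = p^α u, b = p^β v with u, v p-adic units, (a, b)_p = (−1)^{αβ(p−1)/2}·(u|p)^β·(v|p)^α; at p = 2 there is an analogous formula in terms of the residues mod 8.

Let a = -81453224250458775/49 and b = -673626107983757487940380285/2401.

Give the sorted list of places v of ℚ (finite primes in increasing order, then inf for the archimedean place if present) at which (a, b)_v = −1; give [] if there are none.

Mod squares: a ≡ -6479, b ≡ -393965. Check v ∈ {∞, 2, 3, 5, 7, 11, 13, 19, 29, 31}.
v=19: a=19^3·(≡6), b=19^5·(≡18) mod 19; (6|19)=+1, (18|19)=-1; (−1)^{3·5·9}·(+1)^5·(-1)^3 = +1.
v=7: a=7^-2·(≡6), b=7^-4·(≡1) mod 7; (6|7)=-1, (1|7)=+1; (−1)^{-2·-4·3}·(-1)^-4·(+1)^-2 = +1.
v=31: a=31^1·(≡19), b=31^2·(≡16) mod 31; (19|31)=+1, (16|31)=+1; (−1)^{1·2·15}·(+1)^2·(+1)^1 = +1.
v=∞: -6479 < 0 and -393965 < 0  ⇒  (a,b)_∞ = -1.
v=29: a=29^2·(≡11), b=29^3·(≡4) mod 29; (11|29)=-1, (4|29)=+1; (−1)^{2·3·14}·(-1)^3·(+1)^2 = -1.
v=2: v_2(a)=0, v_2(b)=0; units ≡ 1, 3 (mod 8); ε·ε+αω+βω = 0·1+0·1+0·0 ≡ 0  ⇒  (a,b)_2 = +1.
v=11: a=11^3·(≡4), b=11^5·(≡9) mod 11; (4|11)=+1, (9|11)=+1; (−1)^{3·5·5}·(+1)^5·(+1)^3 = -1.
v=13: a=13^2·(≡7), b=13^3·(≡5) mod 13; (7|13)=-1, (5|13)=-1; (−1)^{2·3·6}·(-1)^3·(-1)^2 = -1.
v=5: a=5^2·(≡1), b=5^1·(≡3) mod 5; (1|5)=+1, (3|5)=-1; (−1)^{2·1·2}·(+1)^1·(-1)^2 = +1.
v=3: a=3^4·(≡1), b=3^8·(≡1) mod 3; (1|3)=+1, (1|3)=+1; (−1)^{4·8·1}·(+1)^8·(+1)^4 = +1.
(-6479, -393965 / ℚ) ramifies at {11, 13, 29, ∞}: a division algebra.

[11, 13, 29, inf]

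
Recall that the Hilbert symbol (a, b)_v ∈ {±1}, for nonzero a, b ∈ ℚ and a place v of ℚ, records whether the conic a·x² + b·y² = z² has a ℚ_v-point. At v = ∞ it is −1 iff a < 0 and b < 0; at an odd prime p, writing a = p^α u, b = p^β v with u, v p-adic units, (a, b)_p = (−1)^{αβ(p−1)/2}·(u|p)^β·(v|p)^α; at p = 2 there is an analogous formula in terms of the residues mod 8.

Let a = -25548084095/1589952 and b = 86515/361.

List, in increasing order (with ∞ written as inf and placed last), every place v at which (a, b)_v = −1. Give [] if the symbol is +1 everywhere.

(a, b) ≡ (-285, 715) mod (ℚ^×)²; places V = {2, 3, 5, 7, 11, 13, 19, 23, 31, ∞}.
(a,b)_11: α=0, u≡5; β=3, v≡6 (mod 11); (5|11)=+1, (6|11)=-1; sign (−1)^0·+1^3·-1^0 = +1.
(a,b)_7: α=-2, u≡4; β=0, v≡4 (mod 7); (4|7)=+1, (4|7)=+1; sign (−1)^0·+1^0·+1^-2 = +1.
(a,b)_13: α=-2, u≡10; β=1, v≡9 (mod 13); (10|13)=+1, (9|13)=+1; sign (−1)^0·+1^1·+1^-2 = +1.
(a,b)_5: α=1, u≡3; β=1, v≡3 (mod 5); (3|5)=-1, (3|5)=-1; sign (−1)^0·-1^1·-1^1 = +1.
(a,b)_31: α=2, u≡10; β=0, v≡9 (mod 31); (10|31)=+1, (9|31)=+1; sign (−1)^0·+1^0·+1^2 = +1.
(a,b)_3: α=-1, u≡1; β=0, v≡1 (mod 3); (1|3)=+1, (1|3)=+1; sign (−1)^0·+1^0·+1^-1 = +1.
(a,b)_23: α=4, u≡22; β=0, v≡18 (mod 23); (22|23)=-1, (18|23)=+1; sign (−1)^0·-1^0·+1^4 = +1.
(a,b)_∞: sgn(-285)=−, sgn(715)=+, so +1.
(a,b)_19: α=1, u≡16; β=-2, v≡8 (mod 19); (16|19)=+1, (8|19)=-1; sign (−1)^0·+1^-2·-1^1 = -1.
(a,b)_2: α=-6, β=0; u≡3, v≡3 (mod 8); ε(u)ε(v)=1·1, αω(v)=-6·1, βω(u)=0·1; sum ≡ 1  ⇒  -1.
|Ram(-285, 715)| = 2, even; anisotropic at {2, 19}.

[2, 19]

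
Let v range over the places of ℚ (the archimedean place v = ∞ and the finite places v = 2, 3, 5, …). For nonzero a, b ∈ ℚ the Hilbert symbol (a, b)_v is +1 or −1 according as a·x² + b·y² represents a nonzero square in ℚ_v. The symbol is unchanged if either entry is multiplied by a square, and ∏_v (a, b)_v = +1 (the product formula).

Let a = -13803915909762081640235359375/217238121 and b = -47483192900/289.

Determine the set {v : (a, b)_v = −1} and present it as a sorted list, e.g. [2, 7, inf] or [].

(a, b) ≡ (-32383, -474831929) mod (ℚ^×)²; places V = {2, 3, 5, 11, 13, 17, 31, 43, 47, 53, ∞}.
(a,b)_53: α=3, u≡42; β=1, v≡33 (mod 53); (42|53)=+1, (33|53)=-1; sign (−1)^0·+1^1·-1^3 = -1.
(a,b)_47: α=3, u≡8; β=1, v≡40 (mod 47); (8|47)=+1, (40|47)=-1; sign (−1)^1·+1^1·-1^3 = +1.
(a,b)_17: α=-6, u≡16; β=-2, v≡15 (mod 17); (16|17)=+1, (15|17)=+1; sign (−1)^0·+1^-2·+1^-6 = +1.
(a,b)_3: α=-2, u≡2; β=0, v≡1 (mod 3); (2|3)=-1, (1|3)=+1; sign (−1)^0·-1^0·+1^-2 = +1.
(a,b)_13: α=3, u≡8; β=1, v≡11 (mod 13); (8|13)=-1, (11|13)=-1; sign (−1)^0·-1^1·-1^3 = +1.
(a,b)_11: α=4, u≡9; β=1, v≡8 (mod 11); (9|11)=+1, (8|11)=-1; sign (−1)^0·+1^1·-1^4 = +1.
(a,b)_43: α=2, u≡8; β=1, v≡29 (mod 43); (8|43)=-1, (29|43)=-1; sign (−1)^0·-1^1·-1^2 = -1.
(a,b)_∞: sgn(-32383)=−, sgn(-474831929)=−, so -1.
(a,b)_2: α=0, β=2; u≡1, v≡7 (mod 8); ε(u)ε(v)=0·1, αω(v)=0·0, βω(u)=2·0; sum ≡ 0  ⇒  +1.
(a,b)_5: α=6, u≡2; β=2, v≡1 (mod 5); (2|5)=-1, (1|5)=+1; sign (−1)^0·-1^2·+1^6 = +1.
(a,b)_31: α=2, u≡11; β=1, v≡30 (mod 31); (11|31)=-1, (30|31)=-1; sign (−1)^0·-1^1·-1^2 = -1.
(-32383, -474831929 / ℚ) ramifies at {31, 43, 53, ∞}: a division algebra.

[31, 43, 53, inf]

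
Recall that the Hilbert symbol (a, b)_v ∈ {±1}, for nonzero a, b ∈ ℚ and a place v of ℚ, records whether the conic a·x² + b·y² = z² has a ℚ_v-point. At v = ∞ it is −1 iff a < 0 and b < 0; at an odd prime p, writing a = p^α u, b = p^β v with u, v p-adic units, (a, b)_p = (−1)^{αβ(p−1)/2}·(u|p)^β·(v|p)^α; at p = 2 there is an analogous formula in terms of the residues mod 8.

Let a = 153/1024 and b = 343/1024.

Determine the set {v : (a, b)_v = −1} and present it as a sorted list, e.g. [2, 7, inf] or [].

(a, b) ≡ (17, 7) mod (ℚ^×)²; places V = {2, 3, 7, 17, ∞}.
(a,b)_2: α=-10, β=-10; u≡1, v≡7 (mod 8); ε(u)ε(v)=0·1, αω(v)=-10·0, βω(u)=-10·0; sum ≡ 0  ⇒  +1.
(a,b)_17: α=1, u≡15; β=0, v≡5 (mod 17); (15|17)=+1, (5|17)=-1; sign (−1)^0·+1^0·-1^1 = -1.
(a,b)_7: α=0, u≡3; β=3, v≡4 (mod 7); (3|7)=-1, (4|7)=+1; sign (−1)^0·-1^3·+1^0 = -1.
(a,b)_3: α=2, u≡2; β=0, v≡1 (mod 3); (2|3)=-1, (1|3)=+1; sign (−1)^0·-1^0·+1^2 = +1.
(a,b)_∞: sgn(17)=+, sgn(7)=+, so +1.
(17, 7 / ℚ) ramifies at {7, 17}: a division algebra.

[7, 17]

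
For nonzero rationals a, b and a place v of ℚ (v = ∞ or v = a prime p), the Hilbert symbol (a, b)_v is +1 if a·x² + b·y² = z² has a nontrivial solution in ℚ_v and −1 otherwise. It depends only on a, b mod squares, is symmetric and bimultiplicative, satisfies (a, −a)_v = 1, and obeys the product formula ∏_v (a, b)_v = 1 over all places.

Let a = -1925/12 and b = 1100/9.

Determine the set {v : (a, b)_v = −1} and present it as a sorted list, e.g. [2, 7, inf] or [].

(a, b) ≡ (-231, 11) mod (ℚ^×)²; places V = {2, 3, 5, 7, 11, ∞}.
(a,b)_2: α=-2, β=2; u≡1, v≡3 (mod 8); ε(u)ε(v)=0·1, αω(v)=-2·1, βω(u)=2·0; sum ≡ 0  ⇒  +1.
(a,b)_5: α=2, u≡4; β=2, v≡1 (mod 5); (4|5)=+1, (1|5)=+1; sign (−1)^0·+1^2·+1^2 = +1.
(a,b)_3: α=-1, u≡1; β=-2, v≡2 (mod 3); (1|3)=+1, (2|3)=-1; sign (−1)^0·+1^-2·-1^-1 = -1.
(a,b)_11: α=1, u≡1; β=1, v≡5 (mod 11); (1|11)=+1, (5|11)=+1; sign (−1)^1·+1^1·+1^1 = -1.
(a,b)_∞: sgn(-231)=−, sgn(11)=+, so +1.
(a,b)_7: α=1, u≡1; β=0, v≡4 (mod 7); (1|7)=+1, (4|7)=+1; sign (−1)^0·+1^0·+1^1 = +1.
(-231, 11 / ℚ) ramifies at {3, 11}: a division algebra.

[3, 11]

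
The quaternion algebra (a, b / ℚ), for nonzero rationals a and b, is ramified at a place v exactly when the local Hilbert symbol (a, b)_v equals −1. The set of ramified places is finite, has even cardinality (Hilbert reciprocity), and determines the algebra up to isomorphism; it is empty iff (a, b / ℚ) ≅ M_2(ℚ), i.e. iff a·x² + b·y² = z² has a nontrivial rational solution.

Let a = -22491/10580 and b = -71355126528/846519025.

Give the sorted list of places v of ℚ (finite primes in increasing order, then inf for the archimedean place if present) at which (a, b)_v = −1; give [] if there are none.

Mod squares: a ≡ -255, b ≡ -3. Check v ∈ {∞, 2, 3, 5, 7, 11, 17, 23}.
v=11: a=11^0·(≡9), b=11^-2·(≡6) mod 11; (9|11)=+1, (6|11)=-1; (−1)^{0·-2·5}·(+1)^-2·(-1)^0 = +1.
v=23: a=23^-2·(≡22), b=23^-4·(≡20) mod 23; (22|23)=-1, (20|23)=-1; (−1)^{-2·-4·11}·(-1)^-4·(-1)^-2 = +1.
v=2: v_2(a)=-2, v_2(b)=8; units ≡ 1, 5 (mod 8); ε·ε+αω+βω = 0·0+-2·1+8·0 ≡ 0  ⇒  (a,b)_2 = +1.
v=3: a=3^3·(≡2), b=3^9·(≡2) mod 3; (2|3)=-1, (2|3)=-1; (−1)^{3·9·1}·(-1)^9·(-1)^3 = -1.
v=7: a=7^2·(≡1), b=7^2·(≡4) mod 7; (1|7)=+1, (4|7)=+1; (−1)^{2·2·3}·(+1)^2·(+1)^2 = +1.
v=∞: -255 < 0 and -3 < 0  ⇒  (a,b)_∞ = -1.
v=17: a=17^1·(≡9), b=17^2·(≡10) mod 17; (9|17)=+1, (10|17)=-1; (−1)^{1·2·8}·(+1)^2·(-1)^1 = -1.
v=5: a=5^-1·(≡4), b=5^-2·(≡2) mod 5; (4|5)=+1, (2|5)=-1; (−1)^{-1·-2·2}·(+1)^-2·(-1)^-1 = -1.
|Ram(-255, -3)| = 4, even; anisotropic at {3, 5, 17, ∞}.

[3, 5, 17, inf]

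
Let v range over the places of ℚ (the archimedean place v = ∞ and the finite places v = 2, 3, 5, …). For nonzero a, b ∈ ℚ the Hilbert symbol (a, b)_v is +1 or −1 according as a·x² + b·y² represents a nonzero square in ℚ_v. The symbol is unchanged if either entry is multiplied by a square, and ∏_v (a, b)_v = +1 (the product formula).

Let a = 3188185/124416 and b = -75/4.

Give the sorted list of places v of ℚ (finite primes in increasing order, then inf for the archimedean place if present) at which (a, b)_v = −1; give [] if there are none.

(a, b) ≡ (2310, -3) mod (ℚ^×)²; places V = {2, 3, 5, 7, 11, 13, ∞}.
(a,b)_13: α=2, u≡9; β=0, v≡4 (mod 13); (9|13)=+1, (4|13)=+1; sign (−1)^0·+1^0·+1^2 = +1.
(a,b)_3: α=-5, u≡2; β=1, v≡2 (mod 3); (2|3)=-1, (2|3)=-1; sign (−1)^1·-1^1·-1^-5 = -1.
(a,b)_5: α=1, u≡2; β=2, v≡3 (mod 5); (2|5)=-1, (3|5)=-1; sign (−1)^0·-1^2·-1^1 = -1.
(a,b)_2: α=-9, β=-2; u≡3, v≡5 (mod 8); ε(u)ε(v)=1·0, αω(v)=-9·1, βω(u)=-2·1; sum ≡ 1  ⇒  -1.
(a,b)_11: α=1, u≡3; β=0, v≡6 (mod 11); (3|11)=+1, (6|11)=-1; sign (−1)^0·+1^0·-1^1 = -1.
(a,b)_∞: sgn(2310)=+, sgn(-3)=−, so +1.
(a,b)_7: α=3, u≡4; β=0, v≡4 (mod 7); (4|7)=+1, (4|7)=+1; sign (−1)^0·+1^0·+1^3 = +1.
(2310, -3 / ℚ) ramifies at {2, 3, 5, 11}: a division algebra.

[2, 3, 5, 11]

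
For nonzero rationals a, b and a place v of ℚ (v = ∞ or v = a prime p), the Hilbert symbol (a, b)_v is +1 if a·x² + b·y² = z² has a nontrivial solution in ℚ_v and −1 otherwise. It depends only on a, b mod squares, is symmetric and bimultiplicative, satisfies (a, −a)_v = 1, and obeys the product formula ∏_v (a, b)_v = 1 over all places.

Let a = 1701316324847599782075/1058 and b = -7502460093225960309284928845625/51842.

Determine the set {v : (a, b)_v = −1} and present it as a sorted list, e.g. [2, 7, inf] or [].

(a, b) ≡ (38454, -589186) mod (ℚ^×)²; places V = {2, 3, 5, 7, 13, 17, 19, 23, 29, 31, 43, ∞}.
(a,b)_17: α=1, u≡13; β=1, v≡10 (mod 17); (13|17)=+1, (10|17)=-1; sign (−1)^0·+1^1·-1^1 = -1.
(a,b)_31: α=2, u≡9; β=3, v≡2 (mod 31); (9|31)=+1, (2|31)=+1; sign (−1)^0·+1^3·+1^2 = +1.
(a,b)_43: α=2, u≡28; β=3, v≡40 (mod 43); (28|43)=-1, (40|43)=+1; sign (−1)^0·-1^3·+1^2 = -1.
(a,b)_5: α=2, u≡1; β=4, v≡1 (mod 5); (1|5)=+1, (1|5)=+1; sign (−1)^0·+1^4·+1^2 = +1.
(a,b)_2: α=-1, β=-1; u≡3, v≡7 (mod 8); ε(u)ε(v)=1·1, αω(v)=-1·0, βω(u)=-1·1; sum ≡ 0  ⇒  +1.
(a,b)_7: α=0, u≡5; β=-2, v≡4 (mod 7); (5|7)=-1, (4|7)=+1; sign (−1)^0·-1^-2·+1^0 = +1.
(a,b)_13: α=1, u≡11; β=3, v≡1 (mod 13); (11|13)=-1, (1|13)=+1; sign (−1)^0·-1^3·+1^1 = -1.
(a,b)_3: α=9, u≡2; β=12, v≡2 (mod 3); (2|3)=-1, (2|3)=-1; sign (−1)^0·-1^12·-1^9 = -1.
(a,b)_19: α=2, u≡4; β=2, v≡4 (mod 19); (4|19)=+1, (4|19)=+1; sign (−1)^0·+1^2·+1^2 = +1.
(a,b)_29: α=3, u≡17; β=4, v≡24 (mod 29); (17|29)=-1, (24|29)=+1; sign (−1)^0·-1^4·+1^3 = +1.
(a,b)_23: α=-2, u≡17; β=-2, v≡14 (mod 23); (17|23)=-1, (14|23)=-1; sign (−1)^0·-1^-2·-1^-2 = +1.
(a,b)_∞: sgn(38454)=+, sgn(-589186)=−, so +1.
(38454, -589186 / ℚ) ramifies at {3, 13, 17, 43}: a division algebra.

[3, 13, 17, 43]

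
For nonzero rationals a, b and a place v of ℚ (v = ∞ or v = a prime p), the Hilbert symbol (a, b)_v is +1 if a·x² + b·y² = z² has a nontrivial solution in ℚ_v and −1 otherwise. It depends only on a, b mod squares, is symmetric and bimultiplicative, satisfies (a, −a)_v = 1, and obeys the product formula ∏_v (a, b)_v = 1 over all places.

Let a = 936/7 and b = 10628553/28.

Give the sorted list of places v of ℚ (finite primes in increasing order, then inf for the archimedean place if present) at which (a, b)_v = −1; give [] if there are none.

(a, b) ≡ (182, 257439) mod (ℚ^×)²; places V = {2, 3, 7, 13, 17, 23, 41, ∞}.
(a,b)_23: α=0, u≡22; β=1, v≡22 (mod 23); (22|23)=-1, (22|23)=-1; sign (−1)^0·-1^1·-1^0 = -1.
(a,b)_∞: sgn(182)=+, sgn(257439)=+, so +1.
(a,b)_13: α=1, u≡1; β=1, v≡12 (mod 13); (1|13)=+1, (12|13)=+1; sign (−1)^0·+1^1·+1^1 = +1.
(a,b)_41: α=0, u≡40; β=1, v≡26 (mod 41); (40|41)=+1, (26|41)=-1; sign (−1)^0·+1^1·-1^0 = +1.
(a,b)_7: α=-1, u≡5; β=-1, v≡3 (mod 7); (5|7)=-1, (3|7)=-1; sign (−1)^1·-1^-1·-1^-1 = -1.
(a,b)_17: α=0, u≡5; β=2, v≡16 (mod 17); (5|17)=-1, (16|17)=+1; sign (−1)^0·-1^2·+1^0 = +1.
(a,b)_2: α=3, β=-2; u≡3, v≡7 (mod 8); ε(u)ε(v)=1·1, αω(v)=3·0, βω(u)=-2·1; sum ≡ 1  ⇒  -1.
(a,b)_3: α=2, u≡2; β=1, v≡1 (mod 3); (2|3)=-1, (1|3)=+1; sign (−1)^0·-1^1·+1^2 = -1.
|Ram(182, 257439)| = 4, even; anisotropic at {2, 3, 7, 23}.

[2, 3, 7, 23]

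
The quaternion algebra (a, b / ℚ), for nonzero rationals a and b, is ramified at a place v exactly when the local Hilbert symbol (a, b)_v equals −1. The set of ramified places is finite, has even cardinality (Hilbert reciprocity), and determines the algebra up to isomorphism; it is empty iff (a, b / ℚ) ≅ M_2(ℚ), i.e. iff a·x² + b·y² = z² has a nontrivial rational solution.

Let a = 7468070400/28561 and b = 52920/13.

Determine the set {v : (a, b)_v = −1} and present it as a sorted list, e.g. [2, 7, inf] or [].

[2, 13]

Mod squares: a ≡ 6, b ≡ 390. Check v ∈ {∞, 2, 3, 5, 7, 13}.
v=5: a=5^2·(≡1), b=5^1·(≡3) mod 5; (1|5)=+1, (3|5)=-1; (−1)^{2·1·2}·(+1)^1·(-1)^2 = +1.
v=7: a=7^4·(≡6), b=7^2·(≡5) mod 7; (6|7)=-1, (5|7)=-1; (−1)^{4·2·3}·(-1)^2·(-1)^4 = +1.
v=3: a=3^5·(≡2), b=3^3·(≡1) mod 3; (2|3)=-1, (1|3)=+1; (−1)^{5·3·1}·(-1)^3·(+1)^5 = +1.
v=∞: 6 > 0 and 390 > 0  ⇒  (a,b)_∞ = +1.
v=13: a=13^-4·(≡11), b=13^-1·(≡10) mod 13; (11|13)=-1, (10|13)=+1; (−1)^{-4·-1·6}·(-1)^-1·(+1)^-4 = -1.
v=2: v_2(a)=9, v_2(b)=3; units ≡ 3, 3 (mod 8); ε·ε+αω+βω = 1·1+9·1+3·1 ≡ 1  ⇒  (a,b)_2 = -1.
Ram(6, 390) = {2, 13}; no ℚ_2-point on the conic.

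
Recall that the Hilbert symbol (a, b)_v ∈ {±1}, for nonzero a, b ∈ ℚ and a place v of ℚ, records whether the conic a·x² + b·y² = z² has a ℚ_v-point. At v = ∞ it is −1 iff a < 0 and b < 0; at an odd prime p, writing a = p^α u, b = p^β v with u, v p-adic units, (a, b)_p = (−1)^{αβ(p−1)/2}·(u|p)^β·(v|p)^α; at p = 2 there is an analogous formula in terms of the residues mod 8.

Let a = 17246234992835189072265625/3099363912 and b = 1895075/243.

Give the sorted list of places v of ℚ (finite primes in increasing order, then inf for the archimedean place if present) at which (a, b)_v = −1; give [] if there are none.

(a, b) ≡ (2, 4641) mod (ℚ^×)²; places V = {2, 3, 5, 7, 13, 17, 23, ∞}.
(a,b)_17: α=4, u≡8; β=1, v≡8 (mod 17); (8|17)=+1, (8|17)=+1; sign (−1)^0·+1^1·+1^4 = +1.
(a,b)_5: α=10, u≡3; β=2, v≡1 (mod 5); (3|5)=-1, (1|5)=+1; sign (−1)^0·-1^2·+1^10 = +1.
(a,b)_∞: sgn(2)=+, sgn(4641)=+, so +1.
(a,b)_7: α=2, u≡4; β=3, v≡6 (mod 7); (4|7)=+1, (6|7)=-1; sign (−1)^0·+1^3·-1^2 = +1.
(a,b)_13: α=8, u≡6; β=1, v≡5 (mod 13); (6|13)=-1, (5|13)=-1; sign (−1)^0·-1^1·-1^8 = -1.
(a,b)_2: α=-3, β=0; u≡1, v≡1 (mod 8); ε(u)ε(v)=0·0, αω(v)=-3·0, βω(u)=0·0; sum ≡ 0  ⇒  +1.
(a,b)_23: α=2, u≡4; β=0, v≡1 (mod 23); (4|23)=+1, (1|23)=+1; sign (−1)^0·+1^0·+1^2 = +1.
(a,b)_3: α=-18, u≡2; β=-5, v≡2 (mod 3); (2|3)=-1, (2|3)=-1; sign (−1)^0·-1^-5·-1^-18 = -1.
Ram(2, 4641) = {3, 13}; no ℚ_3-point on the conic.

[3, 13]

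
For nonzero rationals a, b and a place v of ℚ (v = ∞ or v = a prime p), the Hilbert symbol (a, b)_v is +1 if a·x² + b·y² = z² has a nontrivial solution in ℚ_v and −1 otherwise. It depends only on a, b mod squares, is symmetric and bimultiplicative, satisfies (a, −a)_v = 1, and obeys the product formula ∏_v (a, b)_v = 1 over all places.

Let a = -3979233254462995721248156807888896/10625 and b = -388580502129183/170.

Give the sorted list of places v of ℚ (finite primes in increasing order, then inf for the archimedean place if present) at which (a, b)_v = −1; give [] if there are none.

Mod squares: a ≡ -91698, b ≡ -606390. Check v ∈ {∞, 2, 3, 5, 7, 11, 13, 17, 29, 31, 41}.
v=∞: -91698 < 0 and -606390 < 0  ⇒  (a,b)_∞ = -1.
v=3: a=3^11·(≡1), b=3^5·(≡1) mod 3; (1|3)=+1, (1|3)=+1; (−1)^{11·5·1}·(+1)^5·(+1)^11 = -1.
v=7: a=7^0·(≡1), b=7^2·(≡5) mod 7; (1|7)=+1, (5|7)=-1; (−1)^{0·2·3}·(+1)^2·(-1)^0 = +1.
v=31: a=31^5·(≡28), b=31^2·(≡9) mod 31; (28|31)=+1, (9|31)=+1; (−1)^{5·2·15}·(+1)^2·(+1)^5 = +1.
v=13: a=13^6·(≡3), b=13^4·(≡7) mod 13; (3|13)=+1, (7|13)=-1; (−1)^{6·4·6}·(+1)^4·(-1)^6 = +1.
v=5: a=5^-4·(≡2), b=5^-1·(≡3) mod 5; (2|5)=-1, (3|5)=-1; (−1)^{-4·-1·2}·(-1)^-1·(-1)^-4 = -1.
v=2: v_2(a)=15, v_2(b)=-1; units ≡ 7, 5 (mod 8); ε·ε+αω+βω = 1·0+15·1+-1·0 ≡ 1  ⇒  (a,b)_2 = -1.
v=11: a=11^2·(≡9), b=11^0·(≡2) mod 11; (9|11)=+1, (2|11)=-1; (−1)^{2·0·5}·(+1)^0·(-1)^2 = +1.
v=29: a=29^3·(≡7), b=29^1·(≡25) mod 29; (7|29)=+1, (25|29)=+1; (−1)^{3·1·14}·(+1)^1·(+1)^3 = +1.
v=17: a=17^-1·(≡3), b=17^-1·(≡8) mod 17; (3|17)=-1, (8|17)=+1; (−1)^{-1·-1·8}·(-1)^-1·(+1)^-1 = -1.
v=41: a=41^2·(≡29), b=41^1·(≡7) mod 41; (29|41)=-1, (7|41)=-1; (−1)^{2·1·20}·(-1)^1·(-1)^2 = -1.
Ram(-91698, -606390) = {2, 3, 5, 17, 41, ∞}; no ℚ_2-point on the conic.

[2, 3, 5, 17, 41, inf]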